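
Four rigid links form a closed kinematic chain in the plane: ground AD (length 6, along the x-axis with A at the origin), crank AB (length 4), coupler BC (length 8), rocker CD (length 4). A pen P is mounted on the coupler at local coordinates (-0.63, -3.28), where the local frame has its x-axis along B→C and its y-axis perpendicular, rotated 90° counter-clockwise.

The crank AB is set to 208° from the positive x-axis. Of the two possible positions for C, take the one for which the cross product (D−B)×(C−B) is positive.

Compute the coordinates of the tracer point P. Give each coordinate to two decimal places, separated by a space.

-2.18 -4.93

A=(0,0), D=(6.00,0)
B = A + 4.00·(cos208°, sin208°) = (-3.5318, -1.8779)
|BD| = 9.7150
circle(B,8.00) ∩ circle(D,4.00): a=7.3279, h=3.2096
  candidates: C₊=(3.0375,2.6877) cross=31.182; C₋=(4.2783,-3.6105) cross=-31.182
  mode + wants cross > 0 → take C=(3.0375,2.6877) (cross=31.182)
ex = (C−B)/|BC| = (0.8212,0.5707); ey = (-0.5707,0.8212)
P = B + -0.63·ex + -3.28·ey = (-2.1772,-4.9308)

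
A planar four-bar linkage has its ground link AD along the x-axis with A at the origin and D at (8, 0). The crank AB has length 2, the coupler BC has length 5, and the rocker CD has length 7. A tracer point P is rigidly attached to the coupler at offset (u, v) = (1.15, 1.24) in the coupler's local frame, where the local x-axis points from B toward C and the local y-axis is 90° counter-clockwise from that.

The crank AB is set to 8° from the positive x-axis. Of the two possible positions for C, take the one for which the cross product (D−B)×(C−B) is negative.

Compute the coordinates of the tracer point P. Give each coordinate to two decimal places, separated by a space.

A=(0,0), D=(8.00,0)
B = A + 2.00·(cos8°, sin8°) = (1.9805, 0.2783)
|BD| = 6.0259
circle(B,5.00) ∩ circle(D,7.00): a=1.0215, h=4.8945
  candidates: C₊=(3.2271,5.1205) cross=29.494; C₋=(2.7749,-4.6581) cross=-29.494
  mode - wants cross < 0 → take C=(2.7749,-4.6581) (cross=-29.494)
ex = (C−B)/|BC| = (0.1589,-0.9873); ey = (0.9873,0.1589)
P = B + 1.15·ex + 1.24·ey = (3.3875,-0.6600)

3.39 -0.66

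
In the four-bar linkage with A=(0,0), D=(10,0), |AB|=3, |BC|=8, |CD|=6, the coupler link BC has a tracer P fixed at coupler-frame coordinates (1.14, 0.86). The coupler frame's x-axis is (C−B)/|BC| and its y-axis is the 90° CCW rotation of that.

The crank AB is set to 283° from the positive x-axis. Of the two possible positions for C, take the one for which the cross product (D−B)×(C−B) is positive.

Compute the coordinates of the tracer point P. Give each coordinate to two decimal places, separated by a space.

0.62 -1.50

A=(0,0), D=(10.00,0)
B = A + 3.00·(cos283°, sin283°) = (0.6749, -2.9231)
|BD| = 9.7726
circle(B,8.00) ∩ circle(D,6.00): a=6.3189, h=4.9063
  candidates: C₊=(5.2369,3.6486) cross=47.947; C₋=(8.1720,-5.7147) cross=-47.947
  mode + wants cross > 0 → take C=(5.2369,3.6486) (cross=47.947)
ex = (C−B)/|BC| = (0.5703,0.8215); ey = (-0.8215,0.5703)
P = B + 1.14·ex + 0.86·ey = (0.6185,-1.4962)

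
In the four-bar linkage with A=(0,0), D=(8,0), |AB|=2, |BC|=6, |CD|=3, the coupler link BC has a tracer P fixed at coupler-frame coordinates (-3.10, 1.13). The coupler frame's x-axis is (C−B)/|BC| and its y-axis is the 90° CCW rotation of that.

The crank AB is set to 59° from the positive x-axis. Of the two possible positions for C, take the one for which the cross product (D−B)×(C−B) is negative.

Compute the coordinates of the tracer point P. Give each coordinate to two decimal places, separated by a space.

A=(0,0), D=(8.00,0)
B = A + 2.00·(cos59°, sin59°) = (1.0301, 1.7143)
|BD| = 7.1777
circle(B,6.00) ∩ circle(D,3.00): a=5.4697, h=2.4663
  candidates: C₊=(6.9305,2.8029) cross=17.702; C₋=(5.7524,-1.9870) cross=-17.702
  mode - wants cross < 0 → take C=(5.7524,-1.9870) (cross=-17.702)
ex = (C−B)/|BC| = (0.7870,-0.6169); ey = (0.6169,0.7870)
P = B + -3.10·ex + 1.13·ey = (-0.7127,4.5161)

-0.71 4.52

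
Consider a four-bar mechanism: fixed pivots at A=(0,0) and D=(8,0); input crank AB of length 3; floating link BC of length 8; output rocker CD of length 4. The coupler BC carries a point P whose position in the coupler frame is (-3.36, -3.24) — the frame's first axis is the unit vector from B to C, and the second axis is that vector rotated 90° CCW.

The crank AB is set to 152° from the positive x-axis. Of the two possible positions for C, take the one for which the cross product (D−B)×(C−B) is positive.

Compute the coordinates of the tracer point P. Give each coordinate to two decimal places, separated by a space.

A=(0,0), D=(8.00,0)
B = A + 3.00·(cos152°, sin152°) = (-2.6488, 1.4084)
|BD| = 10.7416
circle(B,8.00) ∩ circle(D,4.00): a=7.6051, h=2.4824
  candidates: C₊=(5.2161,2.8723) cross=26.665; C₋=(4.5651,-2.0498) cross=-26.665
  mode + wants cross > 0 → take C=(5.2161,2.8723) (cross=26.665)
ex = (C−B)/|BC| = (0.9831,0.1830); ey = (-0.1830,0.9831)
P = B + -3.36·ex + -3.24·ey = (-5.3593,-2.3917)

-5.36 -2.39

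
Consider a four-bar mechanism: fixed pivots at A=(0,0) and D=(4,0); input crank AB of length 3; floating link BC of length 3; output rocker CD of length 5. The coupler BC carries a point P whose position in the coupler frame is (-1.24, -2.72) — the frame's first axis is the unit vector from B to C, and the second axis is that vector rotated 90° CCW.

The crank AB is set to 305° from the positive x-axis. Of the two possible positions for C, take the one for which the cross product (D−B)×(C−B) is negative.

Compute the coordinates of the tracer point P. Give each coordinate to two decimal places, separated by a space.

A=(0,0), D=(4.00,0)
B = A + 3.00·(cos305°, sin305°) = (1.7207, -2.4575)
|BD| = 3.3517
circle(B,3.00) ∩ circle(D,5.00): a=-0.7109, h=2.9145
  candidates: C₊=(-0.8996,-0.9968) cross=9.769; C₋=(3.3742,-4.9607) cross=-9.769
  mode - wants cross < 0 → take C=(3.3742,-4.9607) (cross=-9.769)
ex = (C−B)/|BC| = (0.5511,-0.8344); ey = (0.8344,0.5511)
P = B + -1.24·ex + -2.72·ey = (-1.2323,-2.9219)

-1.23 -2.92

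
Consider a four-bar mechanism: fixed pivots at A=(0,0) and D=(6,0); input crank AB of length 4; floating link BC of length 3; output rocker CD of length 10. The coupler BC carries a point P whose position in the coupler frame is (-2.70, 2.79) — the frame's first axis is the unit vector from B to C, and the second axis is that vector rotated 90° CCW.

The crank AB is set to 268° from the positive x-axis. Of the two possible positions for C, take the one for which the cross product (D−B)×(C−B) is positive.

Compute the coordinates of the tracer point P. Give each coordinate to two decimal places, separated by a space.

A=(0,0), D=(6.00,0)
B = A + 4.00·(cos268°, sin268°) = (-0.1396, -3.9976)
|BD| = 7.3263
circle(B,3.00) ∩ circle(D,10.00): a=-2.5473, h=1.5847
  candidates: C₊=(-3.1390,-4.0595) cross=11.610; C₋=(-1.4096,-6.7155) cross=-11.610
  mode + wants cross > 0 → take C=(-3.1390,-4.0595) (cross=11.610)
ex = (C−B)/|BC| = (-0.9998,-0.0206); ey = (0.0206,-0.9998)
P = B + -2.70·ex + 2.79·ey = (2.6174,-6.7312)

2.62 -6.73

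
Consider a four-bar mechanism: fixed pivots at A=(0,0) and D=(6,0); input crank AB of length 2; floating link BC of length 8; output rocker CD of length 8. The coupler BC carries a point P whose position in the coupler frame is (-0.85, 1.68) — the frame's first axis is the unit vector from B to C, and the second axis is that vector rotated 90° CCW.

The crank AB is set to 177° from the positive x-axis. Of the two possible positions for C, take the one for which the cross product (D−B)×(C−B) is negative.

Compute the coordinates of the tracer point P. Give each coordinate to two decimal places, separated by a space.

A=(0,0), D=(6.00,0)
B = A + 2.00·(cos177°, sin177°) = (-1.9973, 0.1047)
|BD| = 7.9979
circle(B,8.00) ∩ circle(D,8.00): a=3.9990, h=6.9288
  candidates: C₊=(2.0921,6.9805) cross=55.416; C₋=(1.9107,-6.8759) cross=-55.416
  mode - wants cross < 0 → take C=(1.9107,-6.8759) (cross=-55.416)
ex = (C−B)/|BC| = (0.4885,-0.8726); ey = (0.8726,0.4885)
P = B + -0.85·ex + 1.68·ey = (-0.9466,1.6670)

-0.95 1.67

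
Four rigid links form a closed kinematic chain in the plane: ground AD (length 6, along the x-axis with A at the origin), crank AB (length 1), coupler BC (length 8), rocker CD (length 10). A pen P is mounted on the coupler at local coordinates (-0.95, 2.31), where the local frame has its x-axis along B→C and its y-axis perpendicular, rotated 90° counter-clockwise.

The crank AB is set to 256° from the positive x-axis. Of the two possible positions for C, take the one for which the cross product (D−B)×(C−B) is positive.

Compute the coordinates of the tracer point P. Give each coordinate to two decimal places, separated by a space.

A=(0,0), D=(6.00,0)
B = A + 1.00·(cos256°, sin256°) = (-0.2419, -0.9703)
|BD| = 6.3169
circle(B,8.00) ∩ circle(D,10.00): a=0.3089, h=7.9940
  candidates: C₊=(-1.1646,6.9763) cross=50.497; C₋=(1.2913,-8.8220) cross=-50.497
  mode + wants cross > 0 → take C=(-1.1646,6.9763) (cross=50.497)
ex = (C−B)/|BC| = (-0.1153,0.9933); ey = (-0.9933,-0.1153)
P = B + -0.95·ex + 2.31·ey = (-2.4269,-2.1804)

-2.43 -2.18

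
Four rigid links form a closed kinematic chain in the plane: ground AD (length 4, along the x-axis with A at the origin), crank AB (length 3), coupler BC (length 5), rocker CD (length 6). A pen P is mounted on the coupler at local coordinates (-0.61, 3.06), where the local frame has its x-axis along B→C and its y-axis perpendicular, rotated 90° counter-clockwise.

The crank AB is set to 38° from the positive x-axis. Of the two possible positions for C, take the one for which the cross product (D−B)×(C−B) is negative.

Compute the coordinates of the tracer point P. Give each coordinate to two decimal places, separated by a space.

A=(0,0), D=(4.00,0)
B = A + 3.00·(cos38°, sin38°) = (2.3640, 1.8470)
|BD| = 2.4673
circle(B,5.00) ∩ circle(D,6.00): a=-0.9955, h=4.8999
  candidates: C₊=(5.3719,5.8410) cross=12.090; C₋=(-1.9640,-0.6567) cross=-12.090
  mode - wants cross < 0 → take C=(-1.9640,-0.6567) (cross=-12.090)
ex = (C−B)/|BC| = (-0.8656,-0.5007); ey = (0.5007,-0.8656)
P = B + -0.61·ex + 3.06·ey = (4.4243,-0.4963)

4.42 -0.50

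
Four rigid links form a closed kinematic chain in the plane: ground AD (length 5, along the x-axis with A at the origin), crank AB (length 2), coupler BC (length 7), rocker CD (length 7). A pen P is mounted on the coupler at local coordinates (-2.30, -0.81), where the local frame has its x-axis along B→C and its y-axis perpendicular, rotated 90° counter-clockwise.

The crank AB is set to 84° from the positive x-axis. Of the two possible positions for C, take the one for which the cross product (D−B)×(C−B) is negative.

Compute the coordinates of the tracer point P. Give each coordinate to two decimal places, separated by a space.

-0.57 4.30

A=(0,0), D=(5.00,0)
B = A + 2.00·(cos84°, sin84°) = (0.2091, 1.9890)
|BD| = 5.1874
circle(B,7.00) ∩ circle(D,7.00): a=2.5937, h=6.5017
  candidates: C₊=(5.0975,6.9993) cross=33.727; C₋=(0.1115,-5.0103) cross=-33.727
  mode - wants cross < 0 → take C=(0.1115,-5.0103) (cross=-33.727)
ex = (C−B)/|BC| = (-0.0139,-0.9999); ey = (0.9999,-0.0139)
P = B + -2.30·ex + -0.81·ey = (-0.5688,4.3001)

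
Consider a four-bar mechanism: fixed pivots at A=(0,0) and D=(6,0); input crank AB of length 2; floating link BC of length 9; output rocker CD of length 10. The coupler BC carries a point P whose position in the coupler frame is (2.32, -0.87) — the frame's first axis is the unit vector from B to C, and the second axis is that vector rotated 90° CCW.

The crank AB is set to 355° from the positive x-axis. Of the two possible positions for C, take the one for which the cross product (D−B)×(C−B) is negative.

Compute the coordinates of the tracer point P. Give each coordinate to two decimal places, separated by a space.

A=(0,0), D=(6.00,0)
B = A + 2.00·(cos355°, sin355°) = (1.9924, -0.1743)
|BD| = 4.0114
circle(B,9.00) ∩ circle(D,10.00): a=-0.3626, h=8.9927
  candidates: C₊=(1.2394,8.7941) cross=36.073; C₋=(2.0209,-9.1743) cross=-36.073
  mode - wants cross < 0 → take C=(2.0209,-9.1743) (cross=-36.073)
ex = (C−B)/|BC| = (0.0032,-1.0000); ey = (1.0000,0.0032)
P = B + 2.32·ex + -0.87·ey = (1.1298,-2.4971)

1.13 -2.50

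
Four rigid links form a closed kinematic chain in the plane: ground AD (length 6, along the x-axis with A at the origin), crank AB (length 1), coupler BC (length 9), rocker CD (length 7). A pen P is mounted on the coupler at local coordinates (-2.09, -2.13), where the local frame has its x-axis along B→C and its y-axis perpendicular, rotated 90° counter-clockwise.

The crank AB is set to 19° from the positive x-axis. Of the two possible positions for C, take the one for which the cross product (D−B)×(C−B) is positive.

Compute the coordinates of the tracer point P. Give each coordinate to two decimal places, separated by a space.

1.08 -2.66

A=(0,0), D=(6.00,0)
B = A + 1.00·(cos19°, sin19°) = (0.9455, 0.3256)
|BD| = 5.0650
circle(B,9.00) ∩ circle(D,7.00): a=5.6914, h=6.9719
  candidates: C₊=(7.0733,6.9172) cross=35.312; C₋=(6.1770,-6.9978) cross=-35.312
  mode + wants cross > 0 → take C=(7.0733,6.9172) (cross=35.312)
ex = (C−B)/|BC| = (0.6809,0.7324); ey = (-0.7324,0.6809)
P = B + -2.09·ex + -2.13·ey = (1.0825,-2.6554)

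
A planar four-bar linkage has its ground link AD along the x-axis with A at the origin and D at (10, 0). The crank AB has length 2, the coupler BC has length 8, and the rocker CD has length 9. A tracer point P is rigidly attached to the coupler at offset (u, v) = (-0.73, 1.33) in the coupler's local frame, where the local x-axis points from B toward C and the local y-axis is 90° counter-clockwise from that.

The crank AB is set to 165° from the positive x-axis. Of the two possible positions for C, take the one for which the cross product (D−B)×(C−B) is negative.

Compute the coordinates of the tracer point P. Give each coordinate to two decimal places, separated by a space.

-1.35 1.92

A=(0,0), D=(10.00,0)
B = A + 2.00·(cos165°, sin165°) = (-1.9319, 0.5176)
|BD| = 11.9431
circle(B,8.00) ∩ circle(D,9.00): a=5.2598, h=6.0278
  candidates: C₊=(3.5843,6.3118) cross=71.990; C₋=(3.0618,-5.7325) cross=-71.990
  mode - wants cross < 0 → take C=(3.0618,-5.7325) (cross=-71.990)
ex = (C−B)/|BC| = (0.6242,-0.7813); ey = (0.7813,0.6242)
P = B + -0.73·ex + 1.33·ey = (-1.3484,1.9181)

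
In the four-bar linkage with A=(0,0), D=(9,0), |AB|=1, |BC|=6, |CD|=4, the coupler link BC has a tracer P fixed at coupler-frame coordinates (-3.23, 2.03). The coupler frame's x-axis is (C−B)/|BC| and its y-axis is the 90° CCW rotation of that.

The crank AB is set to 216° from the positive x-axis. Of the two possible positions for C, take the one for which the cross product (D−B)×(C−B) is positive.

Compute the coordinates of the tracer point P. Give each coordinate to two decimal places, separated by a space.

-4.39 0.72

A=(0,0), D=(9.00,0)
B = A + 1.00·(cos216°, sin216°) = (-0.8090, -0.5878)
|BD| = 9.8266
circle(B,6.00) ∩ circle(D,4.00): a=5.9310, h=0.9076
  candidates: C₊=(5.0570,0.6730) cross=8.919; C₋=(5.1656,-1.1390) cross=-8.919
  mode + wants cross > 0 → take C=(5.0570,0.6730) (cross=8.919)
ex = (C−B)/|BC| = (0.9777,0.2101); ey = (-0.2101,0.9777)
P = B + -3.23·ex + 2.03·ey = (-4.3935,0.7182)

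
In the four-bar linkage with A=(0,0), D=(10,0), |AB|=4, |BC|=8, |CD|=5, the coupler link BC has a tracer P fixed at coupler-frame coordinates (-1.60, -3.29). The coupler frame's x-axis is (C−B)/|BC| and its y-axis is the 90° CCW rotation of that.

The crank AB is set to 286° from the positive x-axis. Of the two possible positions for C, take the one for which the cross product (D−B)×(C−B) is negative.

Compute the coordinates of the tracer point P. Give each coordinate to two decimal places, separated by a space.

-0.92 -6.89

A=(0,0), D=(10.00,0)
B = A + 4.00·(cos286°, sin286°) = (1.1025, -3.8450)
|BD| = 9.6927
circle(B,8.00) ∩ circle(D,5.00): a=6.8582, h=4.1189
  candidates: C₊=(5.7641,2.6565) cross=39.923; C₋=(9.0320,-4.9054) cross=-39.923
  mode - wants cross < 0 → take C=(9.0320,-4.9054) (cross=-39.923)
ex = (C−B)/|BC| = (0.9912,-0.1325); ey = (0.1325,0.9912)
P = B + -1.60·ex + -3.29·ey = (-0.9194,-6.8939)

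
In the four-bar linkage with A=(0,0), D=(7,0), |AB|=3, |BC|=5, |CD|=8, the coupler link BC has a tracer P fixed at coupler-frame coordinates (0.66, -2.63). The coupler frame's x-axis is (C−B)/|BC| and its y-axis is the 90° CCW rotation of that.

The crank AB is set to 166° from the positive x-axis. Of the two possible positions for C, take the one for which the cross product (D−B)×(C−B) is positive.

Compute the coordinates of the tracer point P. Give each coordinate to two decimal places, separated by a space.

A=(0,0), D=(7.00,0)
B = A + 3.00·(cos166°, sin166°) = (-2.9109, 0.7258)
|BD| = 9.9374
circle(B,5.00) ∩ circle(D,8.00): a=3.0064, h=3.9952
  candidates: C₊=(0.3793,4.4907) cross=39.702; C₋=(-0.2043,-3.4783) cross=-39.702
  mode + wants cross > 0 → take C=(0.3793,4.4907) (cross=39.702)
ex = (C−B)/|BC| = (0.6580,0.7530); ey = (-0.7530,0.6580)
P = B + 0.66·ex + -2.63·ey = (-0.4962,-0.5079)

-0.50 -0.51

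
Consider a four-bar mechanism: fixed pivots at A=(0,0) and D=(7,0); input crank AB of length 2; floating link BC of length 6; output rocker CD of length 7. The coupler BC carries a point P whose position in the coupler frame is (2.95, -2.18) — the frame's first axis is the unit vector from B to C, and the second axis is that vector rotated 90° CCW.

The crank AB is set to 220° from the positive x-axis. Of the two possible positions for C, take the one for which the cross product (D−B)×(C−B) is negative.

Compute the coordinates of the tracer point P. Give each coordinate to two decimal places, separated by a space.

-0.99 -4.91

A=(0,0), D=(7.00,0)
B = A + 2.00·(cos220°, sin220°) = (-1.5321, -1.2856)
|BD| = 8.6284
circle(B,6.00) ∩ circle(D,7.00): a=3.5609, h=4.8291
  candidates: C₊=(1.2695,4.0202) cross=41.667; C₋=(2.7085,-5.5302) cross=-41.667
  mode - wants cross < 0 → take C=(2.7085,-5.5302) (cross=-41.667)
ex = (C−B)/|BC| = (0.7068,-0.7074); ey = (0.7074,0.7068)
P = B + 2.95·ex + -2.18·ey = (-0.9893,-4.9133)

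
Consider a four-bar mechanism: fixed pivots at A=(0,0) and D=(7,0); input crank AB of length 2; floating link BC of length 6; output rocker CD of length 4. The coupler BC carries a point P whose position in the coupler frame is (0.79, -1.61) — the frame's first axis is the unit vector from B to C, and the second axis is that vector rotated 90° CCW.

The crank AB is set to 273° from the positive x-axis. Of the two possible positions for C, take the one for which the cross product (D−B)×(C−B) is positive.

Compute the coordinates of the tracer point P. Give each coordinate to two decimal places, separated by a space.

1.85 -2.43

A=(0,0), D=(7.00,0)
B = A + 2.00·(cos273°, sin273°) = (0.1047, -1.9973)
|BD| = 7.1788
circle(B,6.00) ∩ circle(D,4.00): a=4.9824, h=3.3430
  candidates: C₊=(3.9602,2.6000) cross=23.999; C₋=(5.8204,-3.8221) cross=-23.999
  mode + wants cross > 0 → take C=(3.9602,2.6000) (cross=23.999)
ex = (C−B)/|BC| = (0.6426,0.7662); ey = (-0.7662,0.6426)
P = B + 0.79·ex + -1.61·ey = (1.8459,-2.4265)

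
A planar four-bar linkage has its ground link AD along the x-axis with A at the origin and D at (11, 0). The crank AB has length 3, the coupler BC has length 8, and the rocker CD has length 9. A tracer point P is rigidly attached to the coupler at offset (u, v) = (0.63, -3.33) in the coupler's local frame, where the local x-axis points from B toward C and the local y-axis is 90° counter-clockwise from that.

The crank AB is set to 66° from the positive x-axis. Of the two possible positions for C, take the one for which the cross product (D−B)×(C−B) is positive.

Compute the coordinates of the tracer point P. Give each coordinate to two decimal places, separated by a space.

A=(0,0), D=(11.00,0)
B = A + 3.00·(cos66°, sin66°) = (1.2202, 2.7406)
|BD| = 10.1565
circle(B,8.00) ∩ circle(D,9.00): a=4.2414, h=6.7831
  candidates: C₊=(7.1346,8.1277) cross=68.893; C₋=(3.4739,-4.9354) cross=-68.893
  mode + wants cross > 0 → take C=(7.1346,8.1277) (cross=68.893)
ex = (C−B)/|BC| = (0.7393,0.6734); ey = (-0.6734,0.7393)
P = B + 0.63·ex + -3.33·ey = (3.9283,0.7030)

3.93 0.70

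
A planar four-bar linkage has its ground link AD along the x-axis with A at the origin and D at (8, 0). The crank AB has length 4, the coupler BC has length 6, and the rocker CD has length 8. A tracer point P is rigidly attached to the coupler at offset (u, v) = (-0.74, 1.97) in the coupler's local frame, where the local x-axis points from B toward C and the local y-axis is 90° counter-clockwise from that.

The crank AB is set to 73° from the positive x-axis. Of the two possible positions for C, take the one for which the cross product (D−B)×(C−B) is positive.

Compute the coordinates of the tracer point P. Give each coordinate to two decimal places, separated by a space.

-0.66 4.86

A=(0,0), D=(8.00,0)
B = A + 4.00·(cos73°, sin73°) = (1.1695, 3.8252)
|BD| = 7.8287
circle(B,6.00) ∩ circle(D,8.00): a=2.1260, h=5.6107
  candidates: C₊=(5.7659,7.6817) cross=43.924; C₋=(0.2830,-2.1089) cross=-43.924
  mode + wants cross > 0 → take C=(5.7659,7.6817) (cross=43.924)
ex = (C−B)/|BC| = (0.7661,0.6428); ey = (-0.6428,0.7661)
P = B + -0.74·ex + 1.97·ey = (-0.6636,4.8587)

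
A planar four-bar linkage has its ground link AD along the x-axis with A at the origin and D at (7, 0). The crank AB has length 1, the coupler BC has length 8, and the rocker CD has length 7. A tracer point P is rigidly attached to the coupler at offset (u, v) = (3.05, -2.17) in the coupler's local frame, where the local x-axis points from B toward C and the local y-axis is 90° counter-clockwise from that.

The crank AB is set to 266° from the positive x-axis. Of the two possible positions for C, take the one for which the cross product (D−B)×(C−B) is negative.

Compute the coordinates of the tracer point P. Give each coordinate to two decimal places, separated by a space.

0.44 -4.71

A=(0,0), D=(7.00,0)
B = A + 1.00·(cos266°, sin266°) = (-0.0698, -0.9976)
|BD| = 7.1398
circle(B,8.00) ∩ circle(D,7.00): a=4.6203, h=6.5309
  candidates: C₊=(3.5928,6.1148) cross=46.629; C₋=(5.4178,-6.8188) cross=-46.629
  mode - wants cross < 0 → take C=(5.4178,-6.8188) (cross=-46.629)
ex = (C−B)/|BC| = (0.6859,-0.7277); ey = (0.7277,0.6859)
P = B + 3.05·ex + -2.17·ey = (0.4433,-4.7054)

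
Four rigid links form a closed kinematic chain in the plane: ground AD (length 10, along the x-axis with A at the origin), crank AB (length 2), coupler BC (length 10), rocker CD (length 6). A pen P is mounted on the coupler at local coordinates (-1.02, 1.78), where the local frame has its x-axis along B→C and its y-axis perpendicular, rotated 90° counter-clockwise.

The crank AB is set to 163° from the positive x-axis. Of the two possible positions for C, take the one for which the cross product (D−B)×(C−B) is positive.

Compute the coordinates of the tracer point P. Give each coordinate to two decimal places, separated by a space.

A=(0,0), D=(10.00,0)
B = A + 2.00·(cos163°, sin163°) = (-1.9126, 0.5847)
|BD| = 11.9270
circle(B,10.00) ∩ circle(D,6.00): a=8.6465, h=5.0238
  candidates: C₊=(6.9698,5.1786) cross=59.919; C₋=(6.4772,-4.8569) cross=-59.919
  mode + wants cross > 0 → take C=(6.9698,5.1786) (cross=59.919)
ex = (C−B)/|BC| = (0.8882,0.4594); ey = (-0.4594,0.8882)
P = B + -1.02·ex + 1.78·ey = (-3.6363,1.6972)

-3.64 1.70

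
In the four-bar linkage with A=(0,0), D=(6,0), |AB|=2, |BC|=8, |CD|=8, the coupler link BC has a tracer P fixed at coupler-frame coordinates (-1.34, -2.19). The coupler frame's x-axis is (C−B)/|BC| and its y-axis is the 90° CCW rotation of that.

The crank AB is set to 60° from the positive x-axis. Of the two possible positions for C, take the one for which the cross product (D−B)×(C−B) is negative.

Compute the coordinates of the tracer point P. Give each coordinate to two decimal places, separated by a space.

A=(0,0), D=(6.00,0)
B = A + 2.00·(cos60°, sin60°) = (1.0000, 1.7321)
|BD| = 5.2915
circle(B,8.00) ∩ circle(D,8.00): a=2.6458, h=7.5498
  candidates: C₊=(5.9713,7.9999) cross=39.950; C₋=(1.0287,-6.2679) cross=-39.950
  mode - wants cross < 0 → take C=(1.0287,-6.2679) (cross=-39.950)
ex = (C−B)/|BC| = (0.0036,-1.0000); ey = (1.0000,0.0036)
P = B + -1.34·ex + -2.19·ey = (-1.1948,3.0642)

-1.19 3.06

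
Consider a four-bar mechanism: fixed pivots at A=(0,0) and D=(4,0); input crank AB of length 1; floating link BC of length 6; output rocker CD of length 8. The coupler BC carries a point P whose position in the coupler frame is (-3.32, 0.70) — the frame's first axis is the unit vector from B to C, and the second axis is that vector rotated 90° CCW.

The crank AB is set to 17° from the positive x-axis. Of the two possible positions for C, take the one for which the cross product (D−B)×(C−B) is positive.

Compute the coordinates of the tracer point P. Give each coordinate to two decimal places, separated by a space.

A=(0,0), D=(4.00,0)
B = A + 1.00·(cos17°, sin17°) = (0.9563, 0.2924)
|BD| = 3.0577
circle(B,6.00) ∩ circle(D,8.00): a=-3.0497, h=5.1671
  candidates: C₊=(-1.5854,5.7274) cross=15.800; C₋=(-2.5735,-4.5595) cross=-15.800
  mode + wants cross > 0 → take C=(-1.5854,5.7274) (cross=15.800)
ex = (C−B)/|BC| = (-0.4236,0.9058); ey = (-0.9058,-0.4236)
P = B + -3.32·ex + 0.70·ey = (1.7286,-3.0116)

1.73 -3.01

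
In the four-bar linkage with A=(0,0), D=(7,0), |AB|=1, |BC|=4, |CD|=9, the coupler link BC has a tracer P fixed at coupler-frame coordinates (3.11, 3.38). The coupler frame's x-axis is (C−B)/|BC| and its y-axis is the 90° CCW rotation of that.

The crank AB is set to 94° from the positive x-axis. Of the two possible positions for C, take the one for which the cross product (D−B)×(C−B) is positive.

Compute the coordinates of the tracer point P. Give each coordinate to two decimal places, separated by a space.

A=(0,0), D=(7.00,0)
B = A + 1.00·(cos94°, sin94°) = (-0.0698, 0.9976)
|BD| = 7.1398
circle(B,4.00) ∩ circle(D,9.00): a=-0.9821, h=3.8776
  candidates: C₊=(-0.5004,4.9743) cross=27.685; C₋=(-1.5840,-2.7048) cross=-27.685
  mode + wants cross > 0 → take C=(-0.5004,4.9743) (cross=27.685)
ex = (C−B)/|BC| = (-0.1077,0.9942); ey = (-0.9942,-0.1077)
P = B + 3.11·ex + 3.38·ey = (-3.7649,3.7256)

-3.76 3.73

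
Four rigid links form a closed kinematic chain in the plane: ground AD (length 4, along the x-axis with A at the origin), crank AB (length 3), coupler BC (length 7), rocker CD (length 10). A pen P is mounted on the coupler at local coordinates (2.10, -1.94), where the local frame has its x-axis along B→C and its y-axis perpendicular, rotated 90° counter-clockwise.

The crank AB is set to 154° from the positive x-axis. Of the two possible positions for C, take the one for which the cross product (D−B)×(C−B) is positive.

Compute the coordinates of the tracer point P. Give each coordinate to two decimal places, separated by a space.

A=(0,0), D=(4.00,0)
B = A + 3.00·(cos154°, sin154°) = (-2.6964, 1.3151)
|BD| = 6.8243
circle(B,7.00) ∩ circle(D,10.00): a=-0.3245, h=6.9925
  candidates: C₊=(-1.6673,8.2391) cross=47.719; C₋=(-4.3623,-5.4838) cross=-47.719
  mode + wants cross > 0 → take C=(-1.6673,8.2391) (cross=47.719)
ex = (C−B)/|BC| = (0.1470,0.9891); ey = (-0.9891,0.1470)
P = B + 2.10·ex + -1.94·ey = (-0.4687,3.1071)

-0.47 3.11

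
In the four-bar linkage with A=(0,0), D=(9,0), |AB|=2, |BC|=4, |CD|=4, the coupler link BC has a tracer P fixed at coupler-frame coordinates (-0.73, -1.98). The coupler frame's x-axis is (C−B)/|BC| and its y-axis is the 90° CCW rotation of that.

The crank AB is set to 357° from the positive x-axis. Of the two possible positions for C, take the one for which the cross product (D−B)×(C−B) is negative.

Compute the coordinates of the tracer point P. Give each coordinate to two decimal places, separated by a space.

0.42 -1.51

A=(0,0), D=(9.00,0)
B = A + 2.00·(cos357°, sin357°) = (1.9973, -0.1047)
|BD| = 7.0035
circle(B,4.00) ∩ circle(D,4.00): a=3.5018, h=1.9333
  candidates: C₊=(5.4697,1.8808) cross=13.540; C₋=(5.5275,-1.9854) cross=-13.540
  mode - wants cross < 0 → take C=(5.5275,-1.9854) (cross=-13.540)
ex = (C−B)/|BC| = (0.8826,-0.4702); ey = (0.4702,0.8826)
P = B + -0.73·ex + -1.98·ey = (0.4220,-1.5089)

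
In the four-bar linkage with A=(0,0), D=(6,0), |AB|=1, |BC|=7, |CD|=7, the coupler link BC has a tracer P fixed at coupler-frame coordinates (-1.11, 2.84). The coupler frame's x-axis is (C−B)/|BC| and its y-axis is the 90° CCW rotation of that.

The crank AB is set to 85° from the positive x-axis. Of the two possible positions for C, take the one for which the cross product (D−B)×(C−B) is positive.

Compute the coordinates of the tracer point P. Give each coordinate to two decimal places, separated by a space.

A=(0,0), D=(6.00,0)
B = A + 1.00·(cos85°, sin85°) = (0.0872, 0.9962)
|BD| = 5.9962
circle(B,7.00) ∩ circle(D,7.00): a=2.9981, h=6.3255
  candidates: C₊=(4.0945,6.7357) cross=37.929; C₋=(1.9927,-5.7395) cross=-37.929
  mode + wants cross > 0 → take C=(4.0945,6.7357) (cross=37.929)
ex = (C−B)/|BC| = (0.5725,0.8199); ey = (-0.8199,0.5725)
P = B + -1.11·ex + 2.84·ey = (-2.8769,1.7119)

-2.88 1.71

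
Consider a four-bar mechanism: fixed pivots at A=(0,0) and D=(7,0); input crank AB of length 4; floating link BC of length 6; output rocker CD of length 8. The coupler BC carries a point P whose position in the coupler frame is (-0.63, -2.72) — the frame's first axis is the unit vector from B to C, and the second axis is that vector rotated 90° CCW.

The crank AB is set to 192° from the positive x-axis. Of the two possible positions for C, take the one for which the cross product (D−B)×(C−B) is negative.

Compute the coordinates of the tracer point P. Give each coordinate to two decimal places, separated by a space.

-6.18 -2.46

A=(0,0), D=(7.00,0)
B = A + 4.00·(cos192°, sin192°) = (-3.9126, -0.8316)
|BD| = 10.9442
circle(B,6.00) ∩ circle(D,8.00): a=4.1929, h=4.2918
  candidates: C₊=(-0.0579,3.7664) cross=46.970; C₋=(0.5943,-4.7924) cross=-46.970
  mode - wants cross < 0 → take C=(0.5943,-4.7924) (cross=-46.970)
ex = (C−B)/|BC| = (0.7512,-0.6601); ey = (0.6601,0.7512)
P = B + -0.63·ex + -2.72·ey = (-6.1814,-2.4589)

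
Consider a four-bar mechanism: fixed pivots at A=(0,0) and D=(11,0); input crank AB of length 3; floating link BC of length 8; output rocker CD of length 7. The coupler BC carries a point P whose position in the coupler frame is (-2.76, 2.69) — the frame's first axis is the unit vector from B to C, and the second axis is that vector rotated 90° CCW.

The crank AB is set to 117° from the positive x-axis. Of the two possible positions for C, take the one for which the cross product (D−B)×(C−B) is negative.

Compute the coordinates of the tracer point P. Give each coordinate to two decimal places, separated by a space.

A=(0,0), D=(11.00,0)
B = A + 3.00·(cos117°, sin117°) = (-1.3620, 2.6730)
|BD| = 12.6477
circle(B,8.00) ∩ circle(D,7.00): a=6.9168, h=4.0196
  candidates: C₊=(6.2481,5.1400) cross=50.839; C₋=(4.5491,-2.7177) cross=-50.839
  mode - wants cross < 0 → take C=(4.5491,-2.7177) (cross=-50.839)
ex = (C−B)/|BC| = (0.7389,-0.6738); ey = (0.6738,0.7389)
P = B + -2.76·ex + 2.69·ey = (-1.5887,6.5204)

-1.59 6.52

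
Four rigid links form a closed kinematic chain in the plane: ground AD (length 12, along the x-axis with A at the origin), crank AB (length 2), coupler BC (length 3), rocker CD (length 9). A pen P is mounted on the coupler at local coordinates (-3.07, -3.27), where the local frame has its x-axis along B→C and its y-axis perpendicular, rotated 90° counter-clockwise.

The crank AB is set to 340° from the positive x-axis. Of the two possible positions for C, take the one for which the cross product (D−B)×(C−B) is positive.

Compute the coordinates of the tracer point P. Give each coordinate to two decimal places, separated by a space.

A=(0,0), D=(12.00,0)
B = A + 2.00·(cos340°, sin340°) = (1.8794, -0.6840)
|BD| = 10.1437
circle(B,3.00) ∩ circle(D,9.00): a=1.5229, h=2.5847
  candidates: C₊=(3.2245,1.9975) cross=26.219; C₋=(3.5731,-3.1602) cross=-26.219
  mode + wants cross > 0 → take C=(3.2245,1.9975) (cross=26.219)
ex = (C−B)/|BC| = (0.4484,0.8939); ey = (-0.8939,0.4484)
P = B + -3.07·ex + -3.27·ey = (3.4258,-4.8943)

3.43 -4.89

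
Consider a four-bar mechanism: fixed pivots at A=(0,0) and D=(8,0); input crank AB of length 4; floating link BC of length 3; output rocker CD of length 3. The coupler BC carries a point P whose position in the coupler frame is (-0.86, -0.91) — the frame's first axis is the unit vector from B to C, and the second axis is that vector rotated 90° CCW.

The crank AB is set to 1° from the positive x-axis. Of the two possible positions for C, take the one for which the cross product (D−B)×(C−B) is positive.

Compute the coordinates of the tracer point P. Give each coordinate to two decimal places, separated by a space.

A=(0,0), D=(8.00,0)
B = A + 4.00·(cos1°, sin1°) = (3.9994, 0.0698)
|BD| = 4.0012
circle(B,3.00) ∩ circle(D,3.00): a=2.0006, h=2.2355
  candidates: C₊=(6.0387,2.2701) cross=8.945; C₋=(5.9607,-2.2003) cross=-8.945
  mode + wants cross > 0 → take C=(6.0387,2.2701) (cross=8.945)
ex = (C−B)/|BC| = (0.6798,0.7334); ey = (-0.7334,0.6798)
P = B + -0.86·ex + -0.91·ey = (4.0822,-1.1795)

4.08 -1.18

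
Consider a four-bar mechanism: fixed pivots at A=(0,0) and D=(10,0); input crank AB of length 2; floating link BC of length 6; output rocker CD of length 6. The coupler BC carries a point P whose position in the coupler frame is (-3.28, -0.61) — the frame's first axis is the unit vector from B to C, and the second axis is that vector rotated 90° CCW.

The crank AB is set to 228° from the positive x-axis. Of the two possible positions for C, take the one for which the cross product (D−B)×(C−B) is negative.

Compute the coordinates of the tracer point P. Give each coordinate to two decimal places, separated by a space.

A=(0,0), D=(10.00,0)
B = A + 2.00·(cos228°, sin228°) = (-1.3383, -1.4863)
|BD| = 11.4353
circle(B,6.00) ∩ circle(D,6.00): a=5.7176, h=1.8190
  candidates: C₊=(4.0944,1.0604) cross=20.801; C₋=(4.5673,-2.5467) cross=-20.801
  mode - wants cross < 0 → take C=(4.5673,-2.5467) (cross=-20.801)
ex = (C−B)/|BC| = (0.9843,-0.1767); ey = (0.1767,0.9843)
P = B + -3.28·ex + -0.61·ey = (-4.6744,-1.5070)

-4.67 -1.51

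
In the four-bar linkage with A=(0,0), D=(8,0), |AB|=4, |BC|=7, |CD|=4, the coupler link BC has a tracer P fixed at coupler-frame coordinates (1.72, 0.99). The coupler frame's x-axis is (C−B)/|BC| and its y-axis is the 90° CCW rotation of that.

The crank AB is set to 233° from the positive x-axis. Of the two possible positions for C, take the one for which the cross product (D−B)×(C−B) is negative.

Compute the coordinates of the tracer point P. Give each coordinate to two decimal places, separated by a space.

A=(0,0), D=(8.00,0)
B = A + 4.00·(cos233°, sin233°) = (-2.4073, -3.1945)
|BD| = 10.8865
circle(B,7.00) ∩ circle(D,4.00): a=6.9589, h=0.7575
  candidates: C₊=(4.0230,-0.4284) cross=8.247; C₋=(4.4676,-1.8767) cross=-8.247
  mode - wants cross < 0 → take C=(4.4676,-1.8767) (cross=-8.247)
ex = (C−B)/|BC| = (0.9821,0.1883); ey = (-0.1883,0.9821)
P = B + 1.72·ex + 0.99·ey = (-0.9044,-1.8984)

-0.90 -1.90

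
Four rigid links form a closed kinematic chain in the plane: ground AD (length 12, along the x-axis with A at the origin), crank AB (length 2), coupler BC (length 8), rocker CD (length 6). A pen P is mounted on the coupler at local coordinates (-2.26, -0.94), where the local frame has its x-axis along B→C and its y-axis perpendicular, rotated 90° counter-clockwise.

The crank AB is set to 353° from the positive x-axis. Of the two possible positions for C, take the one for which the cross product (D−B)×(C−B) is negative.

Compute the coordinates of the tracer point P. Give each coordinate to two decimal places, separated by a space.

A=(0,0), D=(12.00,0)
B = A + 2.00·(cos353°, sin353°) = (1.9851, -0.2437)
|BD| = 10.0179
circle(B,8.00) ∩ circle(D,6.00): a=6.4064, h=4.7914
  candidates: C₊=(8.2731,4.7021) cross=48.000; C₋=(8.5062,-4.8779) cross=-48.000
  mode - wants cross < 0 → take C=(8.5062,-4.8779) (cross=-48.000)
ex = (C−B)/|BC| = (0.8151,-0.5793); ey = (0.5793,0.8151)
P = B + -2.26·ex + -0.94·ey = (-0.4016,0.2992)

-0.40 0.30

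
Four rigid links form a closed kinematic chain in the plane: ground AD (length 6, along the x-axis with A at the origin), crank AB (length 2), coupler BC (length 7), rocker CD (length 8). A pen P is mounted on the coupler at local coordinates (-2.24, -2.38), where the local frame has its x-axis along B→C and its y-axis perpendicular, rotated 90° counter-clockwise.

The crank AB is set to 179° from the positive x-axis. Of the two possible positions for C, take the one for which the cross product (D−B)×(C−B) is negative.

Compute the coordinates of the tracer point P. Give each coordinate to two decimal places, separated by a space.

A=(0,0), D=(6.00,0)
B = A + 2.00·(cos179°, sin179°) = (-1.9997, 0.0349)
|BD| = 7.9998
circle(B,7.00) ∩ circle(D,8.00): a=3.0624, h=6.2946
  candidates: C₊=(1.0901,6.3161) cross=50.355; C₋=(1.0352,-6.2730) cross=-50.355
  mode - wants cross < 0 → take C=(1.0352,-6.2730) (cross=-50.355)
ex = (C−B)/|BC| = (0.4336,-0.9011); ey = (0.9011,0.4336)
P = B + -2.24·ex + -2.38·ey = (-5.1155,1.0216)

-5.12 1.02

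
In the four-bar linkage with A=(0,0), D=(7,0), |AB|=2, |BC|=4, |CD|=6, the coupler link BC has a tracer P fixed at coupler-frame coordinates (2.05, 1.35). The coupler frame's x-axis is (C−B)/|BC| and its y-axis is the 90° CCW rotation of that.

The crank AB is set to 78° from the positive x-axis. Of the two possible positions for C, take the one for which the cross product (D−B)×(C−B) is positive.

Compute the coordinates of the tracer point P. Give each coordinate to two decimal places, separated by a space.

0.96 4.35

A=(0,0), D=(7.00,0)
B = A + 2.00·(cos78°, sin78°) = (0.4158, 1.9563)
|BD| = 6.8687
circle(B,4.00) ∩ circle(D,6.00): a=1.9784, h=3.4765
  candidates: C₊=(3.3025,4.7253) cross=23.879; C₋=(1.3222,-1.9397) cross=-23.879
  mode + wants cross > 0 → take C=(3.3025,4.7253) (cross=23.879)
ex = (C−B)/|BC| = (0.7217,0.6922); ey = (-0.6922,0.7217)
P = B + 2.05·ex + 1.35·ey = (0.9607,4.3496)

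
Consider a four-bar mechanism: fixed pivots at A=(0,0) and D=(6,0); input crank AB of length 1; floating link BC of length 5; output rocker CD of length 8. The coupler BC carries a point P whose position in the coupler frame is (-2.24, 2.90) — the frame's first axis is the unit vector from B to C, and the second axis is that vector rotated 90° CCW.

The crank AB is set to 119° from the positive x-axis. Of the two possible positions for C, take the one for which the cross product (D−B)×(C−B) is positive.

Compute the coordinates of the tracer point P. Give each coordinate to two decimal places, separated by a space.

A=(0,0), D=(6.00,0)
B = A + 1.00·(cos119°, sin119°) = (-0.4848, 0.8746)
|BD| = 6.5435
circle(B,5.00) ∩ circle(D,8.00): a=0.2917, h=4.9915
  candidates: C₊=(0.4715,5.7823) cross=32.662; C₋=(-0.8629,-4.1111) cross=-32.662
  mode + wants cross > 0 → take C=(0.4715,5.7823) (cross=32.662)
ex = (C−B)/|BC| = (0.1913,0.9815); ey = (-0.9815,0.1913)
P = B + -2.24·ex + 2.90·ey = (-3.7597,-0.7694)

-3.76 -0.77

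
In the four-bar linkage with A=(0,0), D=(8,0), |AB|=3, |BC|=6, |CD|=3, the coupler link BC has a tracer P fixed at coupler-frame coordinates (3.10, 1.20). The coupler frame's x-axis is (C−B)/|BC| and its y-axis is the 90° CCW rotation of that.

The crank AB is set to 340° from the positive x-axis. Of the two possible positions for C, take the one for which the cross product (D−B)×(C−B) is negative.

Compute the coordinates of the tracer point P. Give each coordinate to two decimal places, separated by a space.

6.14 -0.89

A=(0,0), D=(8.00,0)
B = A + 3.00·(cos340°, sin340°) = (2.8191, -1.0261)
|BD| = 5.2815
circle(B,6.00) ∩ circle(D,3.00): a=5.1968, h=2.9988
  candidates: C₊=(7.3343,2.9252) cross=15.838; C₋=(8.4995,-2.9581) cross=-15.838
  mode - wants cross < 0 → take C=(8.4995,-2.9581) (cross=-15.838)
ex = (C−B)/|BC| = (0.9467,-0.3220); ey = (0.3220,0.9467)
P = B + 3.10·ex + 1.20·ey = (6.1404,-0.8882)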